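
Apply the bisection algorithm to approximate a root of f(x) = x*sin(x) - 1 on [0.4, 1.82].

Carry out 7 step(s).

f(x) = x*sin(x) - 1
Initial interval: [0.4, 1.82]

Iteration 1:
  c_1 = (0.400000 + 1.820000)/2 = 1.110000
  f(c_1) = f(1.110000) = -0.005774
  f(a) × f(c) ≥ 0, new interval: [1.110000, 1.820000]
Iteration 2:
  c_2 = (1.110000 + 1.820000)/2 = 1.465000
  f(c_2) = f(1.465000) = 0.456809
  f(a) × f(c) < 0, new interval: [1.110000, 1.465000]
Iteration 3:
  c_3 = (1.110000 + 1.465000)/2 = 1.287500
  f(c_3) = f(1.287500) = 0.236179
  f(a) × f(c) < 0, new interval: [1.110000, 1.287500]
Iteration 4:
  c_4 = (1.110000 + 1.287500)/2 = 1.198750
  f(c_4) = f(1.198750) = 0.116738
  f(a) × f(c) < 0, new interval: [1.110000, 1.198750]
Iteration 5:
  c_5 = (1.110000 + 1.198750)/2 = 1.154375
  f(c_5) = f(1.154375) = 0.055725
  f(a) × f(c) < 0, new interval: [1.110000, 1.154375]
Iteration 6:
  c_6 = (1.110000 + 1.154375)/2 = 1.132188
  f(c_6) = f(1.132188) = 0.025018
  f(a) × f(c) < 0, new interval: [1.110000, 1.132188]
Iteration 7:
  c_7 = (1.110000 + 1.132188)/2 = 1.121094
  f(c_7) = f(1.121094) = 0.009631
  f(a) × f(c) < 0, new interval: [1.110000, 1.121094]

After 7 iteration(s), the approximation is c_7 = 1.121094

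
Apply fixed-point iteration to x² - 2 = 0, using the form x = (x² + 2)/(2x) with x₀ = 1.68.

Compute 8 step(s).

Equation: x² - 2 = 0
Fixed-point form: x = (x² + 2)/(2x)
x₀ = 1.68

x_1 = g(1.680000) = 1.435238
x_2 = g(1.435238) = 1.414368
x_3 = g(1.414368) = 1.414214
x_4 = g(1.414214) = 1.414214
x_5 = g(1.414214) = 1.414214
x_6 = g(1.414214) = 1.414214
x_7 = g(1.414214) = 1.414214
x_8 = g(1.414214) = 1.414214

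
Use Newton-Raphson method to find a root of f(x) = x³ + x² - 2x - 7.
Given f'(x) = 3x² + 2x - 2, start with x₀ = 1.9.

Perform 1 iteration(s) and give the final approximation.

f(x) = x³ + x² - 2x - 7
f'(x) = 3x² + 2x - 2
x₀ = 1.9

Newton-Raphson formula: x_{n+1} = x_n - f(x_n)/f'(x_n)

Iteration 1:
  f(1.900000) = -0.331000
  f'(1.900000) = 12.630000
  x_1 = 1.900000 - (-0.331000)/12.630000 = 1.926207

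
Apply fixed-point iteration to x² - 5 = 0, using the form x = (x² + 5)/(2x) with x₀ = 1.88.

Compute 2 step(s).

Equation: x² - 5 = 0
Fixed-point form: x = (x² + 5)/(2x)
x₀ = 1.88

x_1 = g(1.880000) = 2.269787
x_2 = g(2.269787) = 2.236318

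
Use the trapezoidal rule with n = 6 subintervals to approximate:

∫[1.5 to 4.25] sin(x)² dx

f(x) = sin(x)²
a = 1.5, b = 4.25, n = 6
h = (b - a)/n = 0.458333

Trapezoidal rule: (h/2)[f(x₀) + 2f(x₁) + 2f(x₂) + ... + f(xₙ)]

x_0 = 1.5000, f(x_0) = 0.994996, coefficient = 1
x_1 = 1.9583, f(x_1) = 0.857185, coefficient = 2
x_2 = 2.4167, f(x_2) = 0.439675, coefficient = 2
x_3 = 2.8750, f(x_3) = 0.069404, coefficient = 2
x_4 = 3.3333, f(x_4) = 0.036316, coefficient = 2
x_5 = 3.7917, f(x_5) = 0.366322, coefficient = 2
x_6 = 4.2500, f(x_6) = 0.801006, coefficient = 1

I ≈ (0.458333/2) × 5.333805 = 1.222330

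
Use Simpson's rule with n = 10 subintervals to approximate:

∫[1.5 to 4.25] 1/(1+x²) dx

f(x) = 1/(1+x²)
a = 1.5, b = 4.25, n = 10
h = (b - a)/n = 0.275000

Simpson's rule: (h/3)[f(x₀) + 4f(x₁) + 2f(x₂) + ... + f(xₙ)]

x_0 = 1.5000, f(x_0) = 0.307692, coefficient = 1
x_1 = 1.7750, f(x_1) = 0.240928, coefficient = 4
x_2 = 2.0500, f(x_2) = 0.192215, coefficient = 2
x_3 = 2.3250, f(x_3) = 0.156113, coefficient = 4
x_4 = 2.6000, f(x_4) = 0.128866, coefficient = 2
x_5 = 2.8750, f(x_5) = 0.107926, coefficient = 4
x_6 = 3.1500, f(x_6) = 0.091554, coefficient = 2
x_7 = 3.4250, f(x_7) = 0.078551, coefficient = 4
x_8 = 3.7000, f(x_8) = 0.068074, coefficient = 2
x_9 = 3.9750, f(x_9) = 0.059522, coefficient = 4
x_10 = 4.2500, f(x_10) = 0.052459, coefficient = 1

I ≈ (0.275000/3) × 3.893723 = 0.356925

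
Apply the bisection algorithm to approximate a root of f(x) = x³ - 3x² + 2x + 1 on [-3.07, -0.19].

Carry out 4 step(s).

f(x) = x³ - 3x² + 2x + 1
Initial interval: [-3.07, -0.19]

Iteration 1:
  c_1 = (-3.070000 + (-0.190000))/2 = -1.630000
  f(c_1) = f(-1.630000) = -14.561447
  f(a) × f(c) ≥ 0, new interval: [-1.630000, -0.190000]
Iteration 2:
  c_2 = (-1.630000 + (-0.190000))/2 = -0.910000
  f(c_2) = f(-0.910000) = -4.057871
  f(a) × f(c) ≥ 0, new interval: [-0.910000, -0.190000]
Iteration 3:
  c_3 = (-0.910000 + (-0.190000))/2 = -0.550000
  f(c_3) = f(-0.550000) = -1.173875
  f(a) × f(c) ≥ 0, new interval: [-0.550000, -0.190000]
Iteration 4:
  c_4 = (-0.550000 + (-0.190000))/2 = -0.370000
  f(c_4) = f(-0.370000) = -0.201353
  f(a) × f(c) ≥ 0, new interval: [-0.370000, -0.190000]

After 4 iteration(s), the approximation is c_4 = -0.370000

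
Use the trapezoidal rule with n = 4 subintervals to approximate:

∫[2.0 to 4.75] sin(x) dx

f(x) = sin(x)
a = 2.0, b = 4.75, n = 4
h = (b - a)/n = 0.687500

Trapezoidal rule: (h/2)[f(x₀) + 2f(x₁) + 2f(x₂) + ... + f(xₙ)]

x_0 = 2.0000, f(x_0) = 0.909297, coefficient = 1
x_1 = 2.6875, f(x_1) = 0.438647, coefficient = 2
x_2 = 3.3750, f(x_2) = -0.231294, coefficient = 2
x_3 = 4.0625, f(x_3) = -0.796151, coefficient = 2
x_4 = 4.7500, f(x_4) = -0.999293, coefficient = 1

I ≈ (0.687500/2) × -1.267591 = -0.435734
Exact value: -0.453749
Error: 0.018015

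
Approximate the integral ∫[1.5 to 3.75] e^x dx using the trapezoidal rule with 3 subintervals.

f(x) = e^x
a = 1.5, b = 3.75, n = 3
h = (b - a)/n = 0.750000

Trapezoidal rule: (h/2)[f(x₀) + 2f(x₁) + 2f(x₂) + ... + f(xₙ)]

x_0 = 1.5000, f(x_0) = 4.481689, coefficient = 1
x_1 = 2.2500, f(x_1) = 9.487736, coefficient = 2
x_2 = 3.0000, f(x_2) = 20.085537, coefficient = 2
x_3 = 3.7500, f(x_3) = 42.521082, coefficient = 1

I ≈ (0.750000/2) × 106.149317 = 39.805994
Exact value: 38.039393
Error: 1.766601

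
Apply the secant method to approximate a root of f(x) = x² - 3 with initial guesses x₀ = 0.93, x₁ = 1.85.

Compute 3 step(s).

f(x) = x² - 3
x₀ = 0.93, x₁ = 1.85

Secant formula: x_{n+1} = x_n - f(x_n)(x_n - x_{n-1})/(f(x_n) - f(x_{n-1}))

Iteration 1:
  f(0.930000) = -2.135100
  f(1.850000) = 0.422500
  x_2 = 1.850000 - 0.422500×(1.850000 - 0.930000)/(0.422500 - (-2.135100))
       = 1.698022
Iteration 2:
  f(1.850000) = 0.422500
  f(1.698022) = -0.116723
  x_3 = 1.698022 - (-0.116723)×(1.698022 - 1.850000)/(-0.116723 - 0.422500)
       = 1.730920
Iteration 3:
  f(1.698022) = -0.116723
  f(1.730920) = -0.003918
  x_4 = 1.730920 - (-0.003918)×(1.730920 - 1.698022)/(-0.003918 - (-0.116723))
       = 1.732062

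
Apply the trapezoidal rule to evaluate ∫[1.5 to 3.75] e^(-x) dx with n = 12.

f(x) = e^(-x)
a = 1.5, b = 3.75, n = 12
h = (b - a)/n = 0.187500

Trapezoidal rule: (h/2)[f(x₀) + 2f(x₁) + 2f(x₂) + ... + f(xₙ)]

x_0 = 1.5000, f(x_0) = 0.223130, coefficient = 1
x_1 = 1.6875, f(x_1) = 0.184981, coefficient = 2
x_2 = 1.8750, f(x_2) = 0.153355, coefficient = 2
x_3 = 2.0625, f(x_3) = 0.127136, coefficient = 2
x_4 = 2.2500, f(x_4) = 0.105399, coefficient = 2
x_5 = 2.4375, f(x_5) = 0.087379, coefficient = 2
x_6 = 2.6250, f(x_6) = 0.072440, coefficient = 2
x_7 = 2.8125, f(x_7) = 0.060055, coefficient = 2
x_8 = 3.0000, f(x_8) = 0.049787, coefficient = 2
x_9 = 3.1875, f(x_9) = 0.041275, coefficient = 2
x_10 = 3.3750, f(x_10) = 0.034218, coefficient = 2
x_11 = 3.5625, f(x_11) = 0.028368, coefficient = 2
x_12 = 3.7500, f(x_12) = 0.023518, coefficient = 1

I ≈ (0.187500/2) × 2.135433 = 0.200197
Exact value: 0.199612
Error: 0.000584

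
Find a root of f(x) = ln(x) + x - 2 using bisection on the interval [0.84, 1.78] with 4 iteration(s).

f(x) = ln(x) + x - 2
Initial interval: [0.84, 1.78]

Iteration 1:
  c_1 = (0.840000 + 1.780000)/2 = 1.310000
  f(c_1) = f(1.310000) = -0.419973
  f(a) × f(c) ≥ 0, new interval: [1.310000, 1.780000]
Iteration 2:
  c_2 = (1.310000 + 1.780000)/2 = 1.545000
  f(c_2) = f(1.545000) = -0.019976
  f(a) × f(c) ≥ 0, new interval: [1.545000, 1.780000]
Iteration 3:
  c_3 = (1.545000 + 1.780000)/2 = 1.662500
  f(c_3) = f(1.662500) = 0.170822
  f(a) × f(c) < 0, new interval: [1.545000, 1.662500]
Iteration 4:
  c_4 = (1.545000 + 1.662500)/2 = 1.603750
  f(c_4) = f(1.603750) = 0.076095
  f(a) × f(c) < 0, new interval: [1.545000, 1.603750]

After 4 iteration(s), the approximation is c_4 = 1.603750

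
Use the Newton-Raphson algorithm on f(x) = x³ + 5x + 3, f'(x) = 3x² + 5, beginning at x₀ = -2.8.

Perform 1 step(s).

f(x) = x³ + 5x + 3
f'(x) = 3x² + 5
x₀ = -2.8

Newton-Raphson formula: x_{n+1} = x_n - f(x_n)/f'(x_n)

Iteration 1:
  f(-2.800000) = -32.952000
  f'(-2.800000) = 28.520000
  x_1 = -2.800000 - (-32.952000)/28.520000 = -1.644600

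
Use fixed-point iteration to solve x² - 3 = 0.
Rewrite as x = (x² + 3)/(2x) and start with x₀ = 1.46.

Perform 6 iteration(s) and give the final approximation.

Equation: x² - 3 = 0
Fixed-point form: x = (x² + 3)/(2x)
x₀ = 1.46

x_1 = g(1.460000) = 1.757397
x_2 = g(1.757397) = 1.732234
x_3 = g(1.732234) = 1.732051
x_4 = g(1.732051) = 1.732051
x_5 = g(1.732051) = 1.732051
x_6 = g(1.732051) = 1.732051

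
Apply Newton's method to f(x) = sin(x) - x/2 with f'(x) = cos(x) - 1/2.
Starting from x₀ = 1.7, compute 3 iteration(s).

f(x) = sin(x) - x/2
f'(x) = cos(x) - 1/2
x₀ = 1.7

Newton-Raphson formula: x_{n+1} = x_n - f(x_n)/f'(x_n)

Iteration 1:
  f(1.700000) = 0.141665
  f'(1.700000) = -0.628844
  x_1 = 1.700000 - 0.141665/(-0.628844) = 1.925278
Iteration 2:
  f(1.925278) = -0.024812
  f'(1.925278) = -0.847104
  x_2 = 1.925278 - (-0.024812)/(-0.847104) = 1.895987
Iteration 3:
  f(1.895987) = -0.000404
  f'(1.895987) = -0.819490
  x_3 = 1.895987 - (-0.000404)/(-0.819490) = 1.895494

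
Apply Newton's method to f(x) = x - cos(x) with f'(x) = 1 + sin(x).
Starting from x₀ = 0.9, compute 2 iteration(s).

f(x) = x - cos(x)
f'(x) = 1 + sin(x)
x₀ = 0.9

Newton-Raphson formula: x_{n+1} = x_n - f(x_n)/f'(x_n)

Iteration 1:
  f(0.900000) = 0.278390
  f'(0.900000) = 1.783327
  x_1 = 0.900000 - 0.278390/1.783327 = 0.743893
Iteration 2:
  f(0.743893) = 0.008055
  f'(0.743893) = 1.677158
  x_2 = 0.743893 - 0.008055/1.677158 = 0.739090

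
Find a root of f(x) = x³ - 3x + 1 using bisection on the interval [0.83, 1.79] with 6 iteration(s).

f(x) = x³ - 3x + 1
Initial interval: [0.83, 1.79]

Iteration 1:
  c_1 = (0.830000 + 1.790000)/2 = 1.310000
  f(c_1) = f(1.310000) = -0.681909
  f(a) × f(c) ≥ 0, new interval: [1.310000, 1.790000]
Iteration 2:
  c_2 = (1.310000 + 1.790000)/2 = 1.550000
  f(c_2) = f(1.550000) = 0.073875
  f(a) × f(c) < 0, new interval: [1.310000, 1.550000]
Iteration 3:
  c_3 = (1.310000 + 1.550000)/2 = 1.430000
  f(c_3) = f(1.430000) = -0.365793
  f(a) × f(c) ≥ 0, new interval: [1.430000, 1.550000]
Iteration 4:
  c_4 = (1.430000 + 1.550000)/2 = 1.490000
  f(c_4) = f(1.490000) = -0.162051
  f(a) × f(c) ≥ 0, new interval: [1.490000, 1.550000]
Iteration 5:
  c_5 = (1.490000 + 1.550000)/2 = 1.520000
  f(c_5) = f(1.520000) = -0.048192
  f(a) × f(c) ≥ 0, new interval: [1.520000, 1.550000]
Iteration 6:
  c_6 = (1.520000 + 1.550000)/2 = 1.535000
  f(c_6) = f(1.535000) = 0.011805
  f(a) × f(c) < 0, new interval: [1.520000, 1.535000]

After 6 iteration(s), the approximation is c_6 = 1.535000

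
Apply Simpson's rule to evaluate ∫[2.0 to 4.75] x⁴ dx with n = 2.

f(x) = x⁴
a = 2.0, b = 4.75, n = 2
h = (b - a)/n = 1.375000

Simpson's rule: (h/3)[f(x₀) + 4f(x₁) + 2f(x₂) + ... + f(xₙ)]

x_0 = 2.0000, f(x_0) = 16.000000, coefficient = 1
x_1 = 3.3750, f(x_1) = 129.746338, coefficient = 4
x_2 = 4.7500, f(x_2) = 509.066406, coefficient = 1

I ≈ (1.375000/3) × 1044.051758 = 478.523722
Exact value: 477.213086
Error: 1.310636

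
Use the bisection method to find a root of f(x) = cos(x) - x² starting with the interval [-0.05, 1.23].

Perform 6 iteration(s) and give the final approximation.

f(x) = cos(x) - x²
Initial interval: [-0.05, 1.23]

Iteration 1:
  c_1 = (-0.050000 + 1.230000)/2 = 0.590000
  f(c_1) = f(0.590000) = 0.482841
  f(a) × f(c) ≥ 0, new interval: [0.590000, 1.230000]
Iteration 2:
  c_2 = (0.590000 + 1.230000)/2 = 0.910000
  f(c_2) = f(0.910000) = -0.214354
  f(a) × f(c) < 0, new interval: [0.590000, 0.910000]
Iteration 3:
  c_3 = (0.590000 + 0.910000)/2 = 0.750000
  f(c_3) = f(0.750000) = 0.169189
  f(a) × f(c) ≥ 0, new interval: [0.750000, 0.910000]
Iteration 4:
  c_4 = (0.750000 + 0.910000)/2 = 0.830000
  f(c_4) = f(0.830000) = -0.014024
  f(a) × f(c) < 0, new interval: [0.750000, 0.830000]
Iteration 5:
  c_5 = (0.750000 + 0.830000)/2 = 0.790000
  f(c_5) = f(0.790000) = 0.079745
  f(a) × f(c) ≥ 0, new interval: [0.790000, 0.830000]
Iteration 6:
  c_6 = (0.790000 + 0.830000)/2 = 0.810000
  f(c_6) = f(0.810000) = 0.033398
  f(a) × f(c) ≥ 0, new interval: [0.810000, 0.830000]

After 6 iteration(s), the approximation is c_6 = 0.810000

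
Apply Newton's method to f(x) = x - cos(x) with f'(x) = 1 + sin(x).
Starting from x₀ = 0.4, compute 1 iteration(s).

f(x) = x - cos(x)
f'(x) = 1 + sin(x)
x₀ = 0.4

Newton-Raphson formula: x_{n+1} = x_n - f(x_n)/f'(x_n)

Iteration 1:
  f(0.400000) = -0.521061
  f'(0.400000) = 1.389418
  x_1 = 0.400000 - (-0.521061)/1.389418 = 0.775021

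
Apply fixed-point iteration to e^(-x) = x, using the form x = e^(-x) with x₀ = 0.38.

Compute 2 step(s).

Equation: e^(-x) = x
Fixed-point form: x = e^(-x)
x₀ = 0.38

x_1 = g(0.380000) = 0.683861
x_2 = g(0.683861) = 0.504665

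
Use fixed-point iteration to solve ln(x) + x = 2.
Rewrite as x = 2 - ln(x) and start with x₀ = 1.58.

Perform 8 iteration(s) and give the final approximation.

Equation: ln(x) + x = 2
Fixed-point form: x = 2 - ln(x)
x₀ = 1.58

x_1 = g(1.580000) = 1.542575
x_2 = g(1.542575) = 1.566547
x_3 = g(1.566547) = 1.551126
x_4 = g(1.551126) = 1.561019
x_5 = g(1.561019) = 1.554661
x_6 = g(1.554661) = 1.558742
x_7 = g(1.558742) = 1.556121
x_8 = g(1.556121) = 1.557804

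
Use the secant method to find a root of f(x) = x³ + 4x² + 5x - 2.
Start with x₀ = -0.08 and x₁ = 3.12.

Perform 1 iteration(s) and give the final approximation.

f(x) = x³ + 4x² + 5x - 2
x₀ = -0.08, x₁ = 3.12

Secant formula: x_{n+1} = x_n - f(x_n)(x_n - x_{n-1})/(f(x_n) - f(x_{n-1}))

Iteration 1:
  f(-0.080000) = -2.374912
  f(3.120000) = 82.908928
  x_2 = 3.120000 - 82.908928×(3.120000 - (-0.080000))/(82.908928 - (-2.374912))
       = 0.009111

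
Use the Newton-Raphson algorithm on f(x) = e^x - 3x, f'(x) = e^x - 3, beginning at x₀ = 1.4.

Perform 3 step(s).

f(x) = e^x - 3x
f'(x) = e^x - 3
x₀ = 1.4

Newton-Raphson formula: x_{n+1} = x_n - f(x_n)/f'(x_n)

Iteration 1:
  f(1.400000) = -0.144800
  f'(1.400000) = 1.055200
  x_1 = 1.400000 - (-0.144800)/1.055200 = 1.537225
Iteration 2:
  f(1.537225) = 0.039989
  f'(1.537225) = 1.651665
  x_2 = 1.537225 - 0.039989/1.651665 = 1.513014
Iteration 3:
  f(1.513014) = 0.001352
  f'(1.513014) = 1.540394
  x_3 = 1.513014 - 0.001352/1.540394 = 1.512136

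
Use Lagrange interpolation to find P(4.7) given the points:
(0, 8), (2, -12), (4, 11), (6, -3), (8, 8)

Lagrange interpolation formula:
P(x) = Σ yᵢ × Lᵢ(x)
where Lᵢ(x) = Π_{j≠i} (x - xⱼ)/(xᵢ - xⱼ)

L_0(4.7) = (4.7 - 2)/(0 - 2) × (4.7 - 4)/(0 - 4) × (4.7 - 6)/(0 - 6) × (4.7 - 8)/(0 - 8) = 0.021115
L_1(4.7) = (4.7 - 0)/(2 - 0) × (4.7 - 4)/(2 - 4) × (4.7 - 6)/(2 - 6) × (4.7 - 8)/(2 - 8) = -0.147022
L_2(4.7) = (4.7 - 0)/(4 - 0) × (4.7 - 2)/(4 - 2) × (4.7 - 6)/(4 - 6) × (4.7 - 8)/(4 - 8) = 0.850627
L_3(4.7) = (4.7 - 0)/(6 - 0) × (4.7 - 2)/(6 - 2) × (4.7 - 4)/(6 - 4) × (4.7 - 8)/(6 - 8) = 0.305353
L_4(4.7) = (4.7 - 0)/(8 - 0) × (4.7 - 2)/(8 - 2) × (4.7 - 4)/(8 - 4) × (4.7 - 6)/(8 - 6) = -0.030073

P(4.7) = 8×L_0(4.7) + (-12)×L_1(4.7) + 11×L_2(4.7) + (-3)×L_3(4.7) + 8×L_4(4.7)
P(4.7) = 10.133433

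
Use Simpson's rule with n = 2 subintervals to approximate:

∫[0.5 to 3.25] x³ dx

f(x) = x³
a = 0.5, b = 3.25, n = 2
h = (b - a)/n = 1.375000

Simpson's rule: (h/3)[f(x₀) + 4f(x₁) + 2f(x₂) + ... + f(xₙ)]

x_0 = 0.5000, f(x_0) = 0.125000, coefficient = 1
x_1 = 1.8750, f(x_1) = 6.591797, coefficient = 4
x_2 = 3.2500, f(x_2) = 34.328125, coefficient = 1

I ≈ (1.375000/3) × 60.820312 = 27.875977
Exact value: 27.875977
Error: 0.000000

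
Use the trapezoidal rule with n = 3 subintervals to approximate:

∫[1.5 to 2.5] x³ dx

f(x) = x³
a = 1.5, b = 2.5, n = 3
h = (b - a)/n = 0.333333

Trapezoidal rule: (h/2)[f(x₀) + 2f(x₁) + 2f(x₂) + ... + f(xₙ)]

x_0 = 1.5000, f(x_0) = 3.375000, coefficient = 1
x_1 = 1.8333, f(x_1) = 6.162037, coefficient = 2
x_2 = 2.1667, f(x_2) = 10.171296, coefficient = 2
x_3 = 2.5000, f(x_3) = 15.625000, coefficient = 1

I ≈ (0.333333/2) × 51.666667 = 8.611111
Exact value: 8.500000
Error: 0.111111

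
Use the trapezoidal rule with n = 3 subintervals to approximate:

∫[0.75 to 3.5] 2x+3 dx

f(x) = 2x+3
a = 0.75, b = 3.5, n = 3
h = (b - a)/n = 0.916667

Trapezoidal rule: (h/2)[f(x₀) + 2f(x₁) + 2f(x₂) + ... + f(xₙ)]

x_0 = 0.7500, f(x_0) = 4.500000, coefficient = 1
x_1 = 1.6667, f(x_1) = 6.333333, coefficient = 2
x_2 = 2.5833, f(x_2) = 8.166667, coefficient = 2
x_3 = 3.5000, f(x_3) = 10.000000, coefficient = 1

I ≈ (0.916667/2) × 43.500000 = 19.937500
Exact value: 19.937500
Error: 0.000000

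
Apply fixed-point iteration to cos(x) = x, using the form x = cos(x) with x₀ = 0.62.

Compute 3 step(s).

Equation: cos(x) = x
Fixed-point form: x = cos(x)
x₀ = 0.62

x_1 = g(0.620000) = 0.813878
x_2 = g(0.813878) = 0.686684
x_3 = g(0.686684) = 0.773352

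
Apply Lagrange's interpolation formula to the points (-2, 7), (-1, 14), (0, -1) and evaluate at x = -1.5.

Lagrange interpolation formula:
P(x) = Σ yᵢ × Lᵢ(x)
where Lᵢ(x) = Π_{j≠i} (x - xⱼ)/(xᵢ - xⱼ)

L_0(-1.5) = (-1.5 - (-1))/(-2 - (-1)) × (-1.5 - 0)/(-2 - 0) = 0.375000
L_1(-1.5) = (-1.5 - (-2))/(-1 - (-2)) × (-1.5 - 0)/(-1 - 0) = 0.750000
L_2(-1.5) = (-1.5 - (-2))/(0 - (-2)) × (-1.5 - (-1))/(0 - (-1)) = -0.125000

P(-1.5) = 7×L_0(-1.5) + 14×L_1(-1.5) + (-1)×L_2(-1.5)
P(-1.5) = 13.250000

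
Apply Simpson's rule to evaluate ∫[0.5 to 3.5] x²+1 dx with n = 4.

f(x) = x²+1
a = 0.5, b = 3.5, n = 4
h = (b - a)/n = 0.750000

Simpson's rule: (h/3)[f(x₀) + 4f(x₁) + 2f(x₂) + ... + f(xₙ)]

x_0 = 0.5000, f(x_0) = 1.250000, coefficient = 1
x_1 = 1.2500, f(x_1) = 2.562500, coefficient = 4
x_2 = 2.0000, f(x_2) = 5.000000, coefficient = 2
x_3 = 2.7500, f(x_3) = 8.562500, coefficient = 4
x_4 = 3.5000, f(x_4) = 13.250000, coefficient = 1

I ≈ (0.750000/3) × 69.000000 = 17.250000
Exact value: 17.250000
Error: 0.000000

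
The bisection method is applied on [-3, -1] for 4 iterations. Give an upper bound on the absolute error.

Bisection error bound: |error| ≤ (b-a)/2^n
|error| ≤ (-1 - (-3))/2^4 = 2/2^4
|error| ≤ 0.1250000000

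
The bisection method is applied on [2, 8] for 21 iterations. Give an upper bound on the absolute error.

Bisection error bound: |error| ≤ (b-a)/2^n
|error| ≤ (8 - 2)/2^21 = 6/2^21
|error| ≤ 0.0000028610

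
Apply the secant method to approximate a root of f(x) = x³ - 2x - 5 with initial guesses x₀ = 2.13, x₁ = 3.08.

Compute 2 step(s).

f(x) = x³ - 2x - 5
x₀ = 2.13, x₁ = 3.08

Secant formula: x_{n+1} = x_n - f(x_n)(x_n - x_{n-1})/(f(x_n) - f(x_{n-1}))

Iteration 1:
  f(2.130000) = 0.403597
  f(3.080000) = 18.058112
  x_2 = 3.080000 - 18.058112×(3.080000 - 2.130000)/(18.058112 - 0.403597)
       = 2.108282
Iteration 2:
  f(3.080000) = 18.058112
  f(2.108282) = 0.154442
  x_3 = 2.108282 - 0.154442×(2.108282 - 3.080000)/(0.154442 - 18.058112)
       = 2.099900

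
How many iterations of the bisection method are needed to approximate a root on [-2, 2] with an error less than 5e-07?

We need (b-a)/2^n ≤ 5e-07
(2 - (-2))/2^n ≤ 5e-07
4/2^n ≤ 5e-07
2^n ≥ 8000000
n ≥ log₂(8000000) = 22.93
n ≥ 23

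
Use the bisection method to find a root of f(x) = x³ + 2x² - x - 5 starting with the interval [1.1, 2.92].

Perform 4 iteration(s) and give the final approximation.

f(x) = x³ + 2x² - x - 5
Initial interval: [1.1, 2.92]

Iteration 1:
  c_1 = (1.100000 + 2.920000)/2 = 2.010000
  f(c_1) = f(2.010000) = 9.190801
  f(a) × f(c) < 0, new interval: [1.100000, 2.010000]
Iteration 2:
  c_2 = (1.100000 + 2.010000)/2 = 1.555000
  f(c_2) = f(1.555000) = 2.041079
  f(a) × f(c) < 0, new interval: [1.100000, 1.555000]
Iteration 3:
  c_3 = (1.100000 + 1.555000)/2 = 1.327500
  f(c_3) = f(1.327500) = -0.463592
  f(a) × f(c) ≥ 0, new interval: [1.327500, 1.555000]
Iteration 4:
  c_4 = (1.327500 + 1.555000)/2 = 1.441250
  f(c_4) = f(1.441250) = 0.706920
  f(a) × f(c) < 0, new interval: [1.327500, 1.441250]

After 4 iteration(s), the approximation is c_4 = 1.441250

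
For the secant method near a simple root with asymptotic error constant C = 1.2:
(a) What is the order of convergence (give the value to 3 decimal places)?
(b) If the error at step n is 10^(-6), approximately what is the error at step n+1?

(a) Secant method has superlinear convergence with order φ = (1+√5)/2 ≈ 1.618.
    This means |e_{n+1}| ≈ C|e_n|^1.618.

(b) With |e_n| = 10^(-6) and C = 1.2:
    |e_{n+1}| ≈ 1.2 × (10^(-6))^1.618 = 1.2 × 10^(-9.71)

(a) ≈ 1.618 (golden ratio); (b) |e_{n+1}| ≈ 2.350e-10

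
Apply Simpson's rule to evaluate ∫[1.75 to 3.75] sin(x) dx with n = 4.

f(x) = sin(x)
a = 1.75, b = 3.75, n = 4
h = (b - a)/n = 0.500000

Simpson's rule: (h/3)[f(x₀) + 4f(x₁) + 2f(x₂) + ... + f(xₙ)]

x_0 = 1.7500, f(x_0) = 0.983986, coefficient = 1
x_1 = 2.2500, f(x_1) = 0.778073, coefficient = 4
x_2 = 2.7500, f(x_2) = 0.381661, coefficient = 2
x_3 = 3.2500, f(x_3) = -0.108195, coefficient = 4
x_4 = 3.7500, f(x_4) = -0.571561, coefficient = 1

I ≈ (0.500000/3) × 3.855259 = 0.642543
Exact value: 0.642313
Error: 0.000230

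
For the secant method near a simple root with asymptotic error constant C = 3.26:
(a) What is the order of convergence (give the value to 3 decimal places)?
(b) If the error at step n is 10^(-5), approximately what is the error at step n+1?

(a) Secant method has superlinear convergence with order φ = (1+√5)/2 ≈ 1.618.
    This means |e_{n+1}| ≈ C|e_n|^1.618.

(b) With |e_n| = 10^(-5) and C = 3.26:
    |e_{n+1}| ≈ 3.26 × (10^(-5))^1.618 = 3.26 × 10^(-8.09)

(a) ≈ 1.618 (golden ratio); (b) |e_{n+1}| ≈ 2.649e-08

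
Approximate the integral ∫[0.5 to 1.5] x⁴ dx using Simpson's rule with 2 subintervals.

f(x) = x⁴
a = 0.5, b = 1.5, n = 2
h = (b - a)/n = 0.500000

Simpson's rule: (h/3)[f(x₀) + 4f(x₁) + 2f(x₂) + ... + f(xₙ)]

x_0 = 0.5000, f(x_0) = 0.062500, coefficient = 1
x_1 = 1.0000, f(x_1) = 1.000000, coefficient = 4
x_2 = 1.5000, f(x_2) = 5.062500, coefficient = 1

I ≈ (0.500000/3) × 9.125000 = 1.520833
Exact value: 1.512500
Error: 0.008333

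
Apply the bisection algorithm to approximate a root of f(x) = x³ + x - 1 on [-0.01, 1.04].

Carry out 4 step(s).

f(x) = x³ + x - 1
Initial interval: [-0.01, 1.04]

Iteration 1:
  c_1 = (-0.010000 + 1.040000)/2 = 0.515000
  f(c_1) = f(0.515000) = -0.348409
  f(a) × f(c) ≥ 0, new interval: [0.515000, 1.040000]
Iteration 2:
  c_2 = (0.515000 + 1.040000)/2 = 0.777500
  f(c_2) = f(0.777500) = 0.247504
  f(a) × f(c) < 0, new interval: [0.515000, 0.777500]
Iteration 3:
  c_3 = (0.515000 + 0.777500)/2 = 0.646250
  f(c_3) = f(0.646250) = -0.083851
  f(a) × f(c) ≥ 0, new interval: [0.646250, 0.777500]
Iteration 4:
  c_4 = (0.646250 + 0.777500)/2 = 0.711875
  f(c_4) = f(0.711875) = 0.072629
  f(a) × f(c) < 0, new interval: [0.646250, 0.711875]

After 4 iteration(s), the approximation is c_4 = 0.711875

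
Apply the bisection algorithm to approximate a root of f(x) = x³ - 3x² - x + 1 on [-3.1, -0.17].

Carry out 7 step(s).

f(x) = x³ - 3x² - x + 1
Initial interval: [-3.1, -0.17]

Iteration 1:
  c_1 = (-3.100000 + (-0.170000))/2 = -1.635000
  f(c_1) = f(-1.635000) = -9.755398
  f(a) × f(c) ≥ 0, new interval: [-1.635000, -0.170000]
Iteration 2:
  c_2 = (-1.635000 + (-0.170000))/2 = -0.902500
  f(c_2) = f(-0.902500) = -1.276111
  f(a) × f(c) ≥ 0, new interval: [-0.902500, -0.170000]
Iteration 3:
  c_3 = (-0.902500 + (-0.170000))/2 = -0.536250
  f(c_3) = f(-0.536250) = 0.519352
  f(a) × f(c) < 0, new interval: [-0.902500, -0.536250]
Iteration 4:
  c_4 = (-0.902500 + (-0.536250))/2 = -0.719375
  f(c_4) = f(-0.719375) = -0.205403
  f(a) × f(c) ≥ 0, new interval: [-0.719375, -0.536250]
Iteration 5:
  c_5 = (-0.719375 + (-0.536250))/2 = -0.627812
  f(c_5) = f(-0.627812) = 0.197916
  f(a) × f(c) < 0, new interval: [-0.719375, -0.627812]
Iteration 6:
  c_6 = (-0.719375 + (-0.627812))/2 = -0.673594
  f(c_6) = f(-0.673594) = 0.006779
  f(a) × f(c) < 0, new interval: [-0.719375, -0.673594]
Iteration 7:
  c_7 = (-0.719375 + (-0.673594))/2 = -0.696484
  f(c_7) = f(-0.696484) = -0.096645
  f(a) × f(c) ≥ 0, new interval: [-0.696484, -0.673594]

After 7 iteration(s), the approximation is c_7 = -0.696484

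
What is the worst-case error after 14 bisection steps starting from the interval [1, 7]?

Bisection error bound: |error| ≤ (b-a)/2^n
|error| ≤ (7 - 1)/2^14 = 6/2^14
|error| ≤ 0.0003662109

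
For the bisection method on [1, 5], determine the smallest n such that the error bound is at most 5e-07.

We need (b-a)/2^n ≤ 5e-07
(5 - 1)/2^n ≤ 5e-07
4/2^n ≤ 5e-07
2^n ≥ 8000000
n ≥ log₂(8000000) = 22.93
n ≥ 23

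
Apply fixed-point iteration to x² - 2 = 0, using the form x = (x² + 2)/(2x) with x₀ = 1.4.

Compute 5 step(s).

Equation: x² - 2 = 0
Fixed-point form: x = (x² + 2)/(2x)
x₀ = 1.4

x_1 = g(1.400000) = 1.414286
x_2 = g(1.414286) = 1.414214
x_3 = g(1.414214) = 1.414214
x_4 = g(1.414214) = 1.414214
x_5 = g(1.414214) = 1.414214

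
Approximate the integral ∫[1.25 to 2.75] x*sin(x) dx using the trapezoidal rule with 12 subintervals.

f(x) = x*sin(x)
a = 1.25, b = 2.75, n = 12
h = (b - a)/n = 0.125000

Trapezoidal rule: (h/2)[f(x₀) + 2f(x₁) + 2f(x₂) + ... + f(xₙ)]

x_0 = 1.2500, f(x_0) = 1.186231, coefficient = 1
x_1 = 1.3750, f(x_1) = 1.348728, coefficient = 2
x_2 = 1.5000, f(x_2) = 1.496242, coefficient = 2
x_3 = 1.6250, f(x_3) = 1.622613, coefficient = 2
x_4 = 1.7500, f(x_4) = 1.721975, coefficient = 2
x_5 = 1.8750, f(x_5) = 1.788911, coefficient = 2
x_6 = 2.0000, f(x_6) = 1.818595, coefficient = 2
x_7 = 2.1250, f(x_7) = 1.806930, coefficient = 2
x_8 = 2.2500, f(x_8) = 1.750665, coefficient = 2
x_9 = 2.3750, f(x_9) = 1.647502, coefficient = 2
x_10 = 2.5000, f(x_10) = 1.496180, coefficient = 2
x_11 = 2.6250, f(x_11) = 1.296541, coefficient = 2
x_12 = 2.7500, f(x_12) = 1.049568, coefficient = 1

I ≈ (0.125000/2) × 37.825563 = 2.364098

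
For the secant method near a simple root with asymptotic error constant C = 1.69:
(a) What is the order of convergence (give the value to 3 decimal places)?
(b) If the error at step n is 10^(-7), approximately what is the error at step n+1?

(a) Secant method has superlinear convergence with order φ = (1+√5)/2 ≈ 1.618.
    This means |e_{n+1}| ≈ C|e_n|^1.618.

(b) With |e_n| = 10^(-7) and C = 1.69:
    |e_{n+1}| ≈ 1.69 × (10^(-7))^1.618 = 1.69 × 10^(-11.33)

(a) ≈ 1.618 (golden ratio); (b) |e_{n+1}| ≈ 7.973e-12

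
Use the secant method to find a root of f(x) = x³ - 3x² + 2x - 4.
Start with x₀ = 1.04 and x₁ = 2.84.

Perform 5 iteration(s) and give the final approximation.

f(x) = x³ - 3x² + 2x - 4
x₀ = 1.04, x₁ = 2.84

Secant formula: x_{n+1} = x_n - f(x_n)(x_n - x_{n-1})/(f(x_n) - f(x_{n-1}))

Iteration 1:
  f(1.040000) = -4.039936
  f(2.840000) = 0.389504
  x_2 = 2.840000 - 0.389504×(2.840000 - 1.040000)/(0.389504 - (-4.039936))
       = 2.681717
Iteration 2:
  f(2.840000) = 0.389504
  f(2.681717) = -0.925536
  x_3 = 2.681717 - (-0.925536)×(2.681717 - 2.840000)/(-0.925536 - 0.389504)
       = 2.793118
Iteration 3:
  f(2.681717) = -0.925536
  f(2.793118) = -0.027758
  x_4 = 2.793118 - (-0.027758)×(2.793118 - 2.681717)/(-0.027758 - (-0.925536))
       = 2.796562
Iteration 4:
  f(2.793118) = -0.027758
  f(2.796562) = 0.002085
  x_5 = 2.796562 - 0.002085×(2.796562 - 2.793118)/(0.002085 - (-0.027758))
       = 2.796321
Iteration 5:
  f(2.796562) = 0.002085
  f(2.796321) = -0.000004
  x_6 = 2.796321 - (-0.000004)×(2.796321 - 2.796562)/(-0.000004 - 0.002085)
       = 2.796322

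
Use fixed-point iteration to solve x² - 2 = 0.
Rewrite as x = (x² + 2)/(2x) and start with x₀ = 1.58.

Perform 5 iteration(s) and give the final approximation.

Equation: x² - 2 = 0
Fixed-point form: x = (x² + 2)/(2x)
x₀ = 1.58

x_1 = g(1.580000) = 1.422911
x_2 = g(1.422911) = 1.414240
x_3 = g(1.414240) = 1.414214
x_4 = g(1.414214) = 1.414214
x_5 = g(1.414214) = 1.414214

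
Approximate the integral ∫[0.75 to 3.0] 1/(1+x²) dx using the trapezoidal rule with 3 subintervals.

f(x) = 1/(1+x²)
a = 0.75, b = 3.0, n = 3
h = (b - a)/n = 0.750000

Trapezoidal rule: (h/2)[f(x₀) + 2f(x₁) + 2f(x₂) + ... + f(xₙ)]

x_0 = 0.7500, f(x_0) = 0.640000, coefficient = 1
x_1 = 1.5000, f(x_1) = 0.307692, coefficient = 2
x_2 = 2.2500, f(x_2) = 0.164948, coefficient = 2
x_3 = 3.0000, f(x_3) = 0.100000, coefficient = 1

I ≈ (0.750000/2) × 1.685282 = 0.631981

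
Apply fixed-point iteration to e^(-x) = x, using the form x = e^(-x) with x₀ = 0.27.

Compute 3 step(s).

Equation: e^(-x) = x
Fixed-point form: x = e^(-x)
x₀ = 0.27

x_1 = g(0.270000) = 0.763379
x_2 = g(0.763379) = 0.466089
x_3 = g(0.466089) = 0.627452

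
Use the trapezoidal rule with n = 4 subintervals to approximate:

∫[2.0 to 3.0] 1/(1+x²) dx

f(x) = 1/(1+x²)
a = 2.0, b = 3.0, n = 4
h = (b - a)/n = 0.250000

Trapezoidal rule: (h/2)[f(x₀) + 2f(x₁) + 2f(x₂) + ... + f(xₙ)]

x_0 = 2.0000, f(x_0) = 0.200000, coefficient = 1
x_1 = 2.2500, f(x_1) = 0.164948, coefficient = 2
x_2 = 2.5000, f(x_2) = 0.137931, coefficient = 2
x_3 = 2.7500, f(x_3) = 0.116788, coefficient = 2
x_4 = 3.0000, f(x_4) = 0.100000, coefficient = 1

I ≈ (0.250000/2) × 1.139336 = 0.142417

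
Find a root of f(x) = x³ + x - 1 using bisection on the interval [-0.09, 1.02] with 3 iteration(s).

f(x) = x³ + x - 1
Initial interval: [-0.09, 1.02]

Iteration 1:
  c_1 = (-0.090000 + 1.020000)/2 = 0.465000
  f(c_1) = f(0.465000) = -0.434455
  f(a) × f(c) ≥ 0, new interval: [0.465000, 1.020000]
Iteration 2:
  c_2 = (0.465000 + 1.020000)/2 = 0.742500
  f(c_2) = f(0.742500) = 0.151845
  f(a) × f(c) < 0, new interval: [0.465000, 0.742500]
Iteration 3:
  c_3 = (0.465000 + 0.742500)/2 = 0.603750
  f(c_3) = f(0.603750) = -0.176175
  f(a) × f(c) ≥ 0, new interval: [0.603750, 0.742500]

After 3 iteration(s), the approximation is c_3 = 0.603750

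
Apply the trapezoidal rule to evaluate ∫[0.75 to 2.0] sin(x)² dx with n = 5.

f(x) = sin(x)²
a = 0.75, b = 2.0, n = 5
h = (b - a)/n = 0.250000

Trapezoidal rule: (h/2)[f(x₀) + 2f(x₁) + 2f(x₂) + ... + f(xₙ)]

x_0 = 0.7500, f(x_0) = 0.464631, coefficient = 1
x_1 = 1.0000, f(x_1) = 0.708073, coefficient = 2
x_2 = 1.2500, f(x_2) = 0.900572, coefficient = 2
x_3 = 1.5000, f(x_3) = 0.994996, coefficient = 2
x_4 = 1.7500, f(x_4) = 0.968228, coefficient = 2
x_5 = 2.0000, f(x_5) = 0.826822, coefficient = 1

I ≈ (0.250000/2) × 8.435193 = 1.054399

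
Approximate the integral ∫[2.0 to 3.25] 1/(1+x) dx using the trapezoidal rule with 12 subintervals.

f(x) = 1/(1+x)
a = 2.0, b = 3.25, n = 12
h = (b - a)/n = 0.104167

Trapezoidal rule: (h/2)[f(x₀) + 2f(x₁) + 2f(x₂) + ... + f(xₙ)]

x_0 = 2.0000, f(x_0) = 0.333333, coefficient = 1
x_1 = 2.1042, f(x_1) = 0.322148, coefficient = 2
x_2 = 2.2083, f(x_2) = 0.311688, coefficient = 2
x_3 = 2.3125, f(x_3) = 0.301887, coefficient = 2
x_4 = 2.4167, f(x_4) = 0.292683, coefficient = 2
x_5 = 2.5208, f(x_5) = 0.284024, coefficient = 2
x_6 = 2.6250, f(x_6) = 0.275862, coefficient = 2
x_7 = 2.7292, f(x_7) = 0.268156, coefficient = 2
x_8 = 2.8333, f(x_8) = 0.260870, coefficient = 2
x_9 = 2.9375, f(x_9) = 0.253968, coefficient = 2
x_10 = 3.0417, f(x_10) = 0.247423, coefficient = 2
x_11 = 3.1458, f(x_11) = 0.241206, coefficient = 2
x_12 = 3.2500, f(x_12) = 0.235294, coefficient = 1

I ≈ (0.104167/2) × 6.688456 = 0.348357
Exact value: 0.348307
Error: 0.000050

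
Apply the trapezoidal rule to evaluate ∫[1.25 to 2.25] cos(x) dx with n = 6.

f(x) = cos(x)
a = 1.25, b = 2.25, n = 6
h = (b - a)/n = 0.166667

Trapezoidal rule: (h/2)[f(x₀) + 2f(x₁) + 2f(x₂) + ... + f(xₙ)]

x_0 = 1.2500, f(x_0) = 0.315322, coefficient = 1
x_1 = 1.4167, f(x_1) = 0.153520, coefficient = 2
x_2 = 1.5833, f(x_2) = -0.012537, coefficient = 2
x_3 = 1.7500, f(x_3) = -0.178246, coefficient = 2
x_4 = 1.9167, f(x_4) = -0.339016, coefficient = 2
x_5 = 2.0833, f(x_5) = -0.490390, coefficient = 2
x_6 = 2.2500, f(x_6) = -0.628174, coefficient = 1

I ≈ (0.166667/2) × -2.046187 = -0.170516
Exact value: -0.170911
Error: 0.000396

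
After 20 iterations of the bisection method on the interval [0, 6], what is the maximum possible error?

Bisection error bound: |error| ≤ (b-a)/2^n
|error| ≤ (6 - 0)/2^20 = 6/2^20
|error| ≤ 0.0000057220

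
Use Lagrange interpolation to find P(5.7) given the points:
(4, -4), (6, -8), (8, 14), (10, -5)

Lagrange interpolation formula:
P(x) = Σ yᵢ × Lᵢ(x)
where Lᵢ(x) = Π_{j≠i} (x - xⱼ)/(xᵢ - xⱼ)

L_0(5.7) = (5.7 - 6)/(4 - 6) × (5.7 - 8)/(4 - 8) × (5.7 - 10)/(4 - 10) = 0.061812
L_1(5.7) = (5.7 - 4)/(6 - 4) × (5.7 - 8)/(6 - 8) × (5.7 - 10)/(6 - 10) = 1.050812
L_2(5.7) = (5.7 - 4)/(8 - 4) × (5.7 - 6)/(8 - 6) × (5.7 - 10)/(8 - 10) = -0.137062
L_3(5.7) = (5.7 - 4)/(10 - 4) × (5.7 - 6)/(10 - 6) × (5.7 - 8)/(10 - 8) = 0.024437

P(5.7) = (-4)×L_0(5.7) + (-8)×L_1(5.7) + 14×L_2(5.7) + (-5)×L_3(5.7)
P(5.7) = -10.694812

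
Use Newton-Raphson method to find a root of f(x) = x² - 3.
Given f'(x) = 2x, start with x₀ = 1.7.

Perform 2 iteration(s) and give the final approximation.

f(x) = x² - 3
f'(x) = 2x
x₀ = 1.7

Newton-Raphson formula: x_{n+1} = x_n - f(x_n)/f'(x_n)

Iteration 1:
  f(1.700000) = -0.110000
  f'(1.700000) = 3.400000
  x_1 = 1.700000 - (-0.110000)/3.400000 = 1.732353
Iteration 2:
  f(1.732353) = 0.001047
  f'(1.732353) = 3.464706
  x_2 = 1.732353 - 0.001047/3.464706 = 1.732051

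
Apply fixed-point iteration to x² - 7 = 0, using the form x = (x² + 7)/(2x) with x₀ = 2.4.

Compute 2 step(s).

Equation: x² - 7 = 0
Fixed-point form: x = (x² + 7)/(2x)
x₀ = 2.4

x_1 = g(2.400000) = 2.658333
x_2 = g(2.658333) = 2.645781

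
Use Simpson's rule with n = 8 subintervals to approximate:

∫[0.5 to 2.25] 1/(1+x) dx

f(x) = 1/(1+x)
a = 0.5, b = 2.25, n = 8
h = (b - a)/n = 0.218750

Simpson's rule: (h/3)[f(x₀) + 4f(x₁) + 2f(x₂) + ... + f(xₙ)]

x_0 = 0.5000, f(x_0) = 0.666667, coefficient = 1
x_1 = 0.7188, f(x_1) = 0.581818, coefficient = 4
x_2 = 0.9375, f(x_2) = 0.516129, coefficient = 2
x_3 = 1.1562, f(x_3) = 0.463768, coefficient = 4
x_4 = 1.3750, f(x_4) = 0.421053, coefficient = 2
x_5 = 1.5938, f(x_5) = 0.385542, coefficient = 4
x_6 = 1.8125, f(x_6) = 0.355556, coefficient = 2
x_7 = 2.0312, f(x_7) = 0.329897, coefficient = 4
x_8 = 2.2500, f(x_8) = 0.307692, coefficient = 1

I ≈ (0.218750/3) × 10.603935 = 0.773204
Exact value: 0.773190
Error: 0.000014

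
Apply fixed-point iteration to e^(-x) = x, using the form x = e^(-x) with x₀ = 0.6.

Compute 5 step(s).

Equation: e^(-x) = x
Fixed-point form: x = e^(-x)
x₀ = 0.6

x_1 = g(0.600000) = 0.548812
x_2 = g(0.548812) = 0.577636
x_3 = g(0.577636) = 0.561224
x_4 = g(0.561224) = 0.570511
x_5 = g(0.570511) = 0.565237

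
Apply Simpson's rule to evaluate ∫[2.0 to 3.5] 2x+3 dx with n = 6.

f(x) = 2x+3
a = 2.0, b = 3.5, n = 6
h = (b - a)/n = 0.250000

Simpson's rule: (h/3)[f(x₀) + 4f(x₁) + 2f(x₂) + ... + f(xₙ)]

x_0 = 2.0000, f(x_0) = 7.000000, coefficient = 1
x_1 = 2.2500, f(x_1) = 7.500000, coefficient = 4
x_2 = 2.5000, f(x_2) = 8.000000, coefficient = 2
x_3 = 2.7500, f(x_3) = 8.500000, coefficient = 4
x_4 = 3.0000, f(x_4) = 9.000000, coefficient = 2
x_5 = 3.2500, f(x_5) = 9.500000, coefficient = 4
x_6 = 3.5000, f(x_6) = 10.000000, coefficient = 1

I ≈ (0.250000/3) × 153.000000 = 12.750000
Exact value: 12.750000
Error: 0.000000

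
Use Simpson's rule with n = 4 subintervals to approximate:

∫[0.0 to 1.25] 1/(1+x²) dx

f(x) = 1/(1+x²)
a = 0.0, b = 1.25, n = 4
h = (b - a)/n = 0.312500

Simpson's rule: (h/3)[f(x₀) + 4f(x₁) + 2f(x₂) + ... + f(xₙ)]

x_0 = 0.0000, f(x_0) = 1.000000, coefficient = 1
x_1 = 0.3125, f(x_1) = 0.911032, coefficient = 4
x_2 = 0.6250, f(x_2) = 0.719101, coefficient = 2
x_3 = 0.9375, f(x_3) = 0.532225, coefficient = 4
x_4 = 1.2500, f(x_4) = 0.390244, coefficient = 1

I ≈ (0.312500/3) × 8.601472 = 0.895987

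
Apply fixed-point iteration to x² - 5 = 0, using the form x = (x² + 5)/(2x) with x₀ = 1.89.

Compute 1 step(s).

Equation: x² - 5 = 0
Fixed-point form: x = (x² + 5)/(2x)
x₀ = 1.89

x_1 = g(1.890000) = 2.267751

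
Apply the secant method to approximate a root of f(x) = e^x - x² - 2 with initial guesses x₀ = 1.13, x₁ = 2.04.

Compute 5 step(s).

f(x) = e^x - x² - 2
x₀ = 1.13, x₁ = 2.04

Secant formula: x_{n+1} = x_n - f(x_n)(x_n - x_{n-1})/(f(x_n) - f(x_{n-1}))

Iteration 1:
  f(1.130000) = -0.181243
  f(2.040000) = 1.529009
  x_2 = 2.040000 - 1.529009×(2.040000 - 1.130000)/(1.529009 - (-0.181243))
       = 1.226437
Iteration 2:
  f(2.040000) = 1.529009
  f(1.226437) = -0.095086
  x_3 = 1.226437 - (-0.095086)×(1.226437 - 2.040000)/(-0.095086 - 1.529009)
       = 1.274069
Iteration 3:
  f(1.226437) = -0.095086
  f(1.274069) = -0.047881
  x_4 = 1.274069 - (-0.047881)×(1.274069 - 1.226437)/(-0.047881 - (-0.095086))
       = 1.322382
Iteration 4:
  f(1.274069) = -0.047881
  f(1.322382) = 0.003655
  x_5 = 1.322382 - 0.003655×(1.322382 - 1.274069)/(0.003655 - (-0.047881))
       = 1.318956
Iteration 5:
  f(1.322382) = 0.003655
  f(1.318956) = -0.000130
  x_6 = 1.318956 - (-0.000130)×(1.318956 - 1.322382)/(-0.000130 - 0.003655)
       = 1.319073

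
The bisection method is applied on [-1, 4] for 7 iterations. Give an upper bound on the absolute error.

Bisection error bound: |error| ≤ (b-a)/2^n
|error| ≤ (4 - (-1))/2^7 = 5/2^7
|error| ≤ 0.0390625000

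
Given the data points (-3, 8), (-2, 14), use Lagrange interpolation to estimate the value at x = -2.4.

Lagrange interpolation formula:
P(x) = Σ yᵢ × Lᵢ(x)
where Lᵢ(x) = Π_{j≠i} (x - xⱼ)/(xᵢ - xⱼ)

L_0(-2.4) = (-2.4 - (-2))/(-3 - (-2)) = 0.400000
L_1(-2.4) = (-2.4 - (-3))/(-2 - (-3)) = 0.600000

P(-2.4) = 8×L_0(-2.4) + 14×L_1(-2.4)
P(-2.4) = 11.600000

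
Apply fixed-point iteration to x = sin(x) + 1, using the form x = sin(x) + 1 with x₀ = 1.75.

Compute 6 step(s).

Equation: x = sin(x) + 1
Fixed-point form: x = sin(x) + 1
x₀ = 1.75

x_1 = g(1.750000) = 1.983986
x_2 = g(1.983986) = 1.915845
x_3 = g(1.915845) = 1.941059
x_4 = g(1.941059) = 1.932232
x_5 = g(1.932232) = 1.935390
x_6 = g(1.935390) = 1.934269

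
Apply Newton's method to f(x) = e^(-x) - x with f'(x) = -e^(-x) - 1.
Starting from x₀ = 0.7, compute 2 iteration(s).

f(x) = e^(-x) - x
f'(x) = -e^(-x) - 1
x₀ = 0.7

Newton-Raphson formula: x_{n+1} = x_n - f(x_n)/f'(x_n)

Iteration 1:
  f(0.700000) = -0.203415
  f'(0.700000) = -1.496585
  x_1 = 0.700000 - (-0.203415)/(-1.496585) = 0.564081
Iteration 2:
  f(0.564081) = 0.004802
  f'(0.564081) = -1.568883
  x_2 = 0.564081 - 0.004802/(-1.568883) = 0.567142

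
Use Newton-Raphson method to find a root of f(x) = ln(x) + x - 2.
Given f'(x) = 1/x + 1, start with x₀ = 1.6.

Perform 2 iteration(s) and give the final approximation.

f(x) = ln(x) + x - 2
f'(x) = 1/x + 1
x₀ = 1.6

Newton-Raphson formula: x_{n+1} = x_n - f(x_n)/f'(x_n)

Iteration 1:
  f(1.600000) = 0.070004
  f'(1.600000) = 1.625000
  x_1 = 1.600000 - 0.070004/1.625000 = 1.556921
Iteration 2:
  f(1.556921) = -0.000369
  f'(1.556921) = 1.642293
  x_2 = 1.556921 - (-0.000369)/1.642293 = 1.557146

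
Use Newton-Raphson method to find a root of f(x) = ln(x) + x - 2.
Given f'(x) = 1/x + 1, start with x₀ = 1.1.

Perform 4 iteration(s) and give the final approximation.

f(x) = ln(x) + x - 2
f'(x) = 1/x + 1
x₀ = 1.1

Newton-Raphson formula: x_{n+1} = x_n - f(x_n)/f'(x_n)

Iteration 1:
  f(1.100000) = -0.804690
  f'(1.100000) = 1.909091
  x_1 = 1.100000 - (-0.804690)/1.909091 = 1.521504
Iteration 2:
  f(1.521504) = -0.058796
  f'(1.521504) = 1.657244
  x_2 = 1.521504 - (-0.058796)/1.657244 = 1.556983
Iteration 3:
  f(1.556983) = -0.000268
  f'(1.556983) = 1.642268
  x_3 = 1.556983 - (-0.000268)/1.642268 = 1.557146
Iteration 4:
  f(1.557146) = 0.000000
  f'(1.557146) = 1.642201
  x_4 = 1.557146 - 0.000000/1.642201 = 1.557146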